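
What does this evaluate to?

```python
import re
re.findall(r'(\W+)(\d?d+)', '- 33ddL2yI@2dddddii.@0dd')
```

`findall` packs the 2 group values into a tuple for every match.

[('@', '2ddddd'), ('.@', '0dd')]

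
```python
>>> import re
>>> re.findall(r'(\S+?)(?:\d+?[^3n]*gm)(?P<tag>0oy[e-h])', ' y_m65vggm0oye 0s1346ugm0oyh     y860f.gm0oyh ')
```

[('y_m', '0oye'), ('0s', '0oyh')]

Pattern: one or more of a non-whitespace character (lazy) (captured); then one or more of a digit (lazy), then zero or more of any character except [3n], then the literal 'gm' (non-capturing group); then the literal '0oy', then a character in [e-h] (captured as 'tag').
Matches: at [1:14] match 'y_m65vggm0oye', groups = ('y_m', '0oye'); at [15:45] match '0s1346ugm0oyh     y860f.gm0oyh', groups = ('0s', '0oyh').
`findall` packs the 2 group values into a tuple for every match.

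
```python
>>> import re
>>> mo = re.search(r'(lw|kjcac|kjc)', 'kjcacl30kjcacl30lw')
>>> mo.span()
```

(0, 5)

`|` is ordered: at each position the engine commits to the first alternative that works.
Unlike `match`, `search` isn't anchored — it looks for the pattern anywhere in the string.
The match spans [0:5] → 'kjcac'.
Captured: group 1 = 'kjcac'.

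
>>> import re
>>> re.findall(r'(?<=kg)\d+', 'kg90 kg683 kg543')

The lookaround is zero-width — it requires the adjacent text to match without consuming it, so the asserted text isn't part of the match.
Scanning left to right: at [2:4] → '90'; at [7:10] → '683'; at [13:16] → '543'.
No capturing groups, so `findall` returns the 3 full match strings.

['90', '683', '543']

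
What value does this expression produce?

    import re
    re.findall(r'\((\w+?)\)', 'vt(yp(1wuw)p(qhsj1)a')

Matches: at [5:11] match '(1wuw)', group 1 = '1wuw'; at [12:19] match '(qhsj1)', group 1 = 'qhsj1'.
`findall` collects group 1 from each match (2 total).

['1wuw', 'qhsj1']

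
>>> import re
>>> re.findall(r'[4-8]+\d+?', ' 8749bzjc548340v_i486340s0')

['8749', '5483', '40', '4863', '40']

The pattern matches one or more of a character in [4-8]; then one or more of a digit (lazy).
Because the quantifier is non-greedy, it stops expanding at the earliest point where the rest of the pattern can succeed.
Walking the string: at [1:5] → '8749'; at [9:13] → '5483'; at [13:15] → '40'; at [18:22] → '4863'; at [22:24] → '40'.
With no groups in the pattern, `findall` gives back each whole match — 5 here.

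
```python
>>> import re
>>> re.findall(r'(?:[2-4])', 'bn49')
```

['4']

`findall` yields the raw match text (1 of them) because the pattern has no groups.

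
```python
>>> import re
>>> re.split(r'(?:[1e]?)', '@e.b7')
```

['', '@', '', '.', 'b', '7', '']

Pattern: optionally one of [1e] (non-capturing group).
Each match becomes a cut point; 7 segments remain.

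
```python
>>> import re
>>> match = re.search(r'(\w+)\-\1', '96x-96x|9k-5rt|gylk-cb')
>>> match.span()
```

`\1` is not a pattern — it's the concrete string captured by group 1, re-applied verbatim.
The match spans [0:7] → '96x-96x'.

(0, 7)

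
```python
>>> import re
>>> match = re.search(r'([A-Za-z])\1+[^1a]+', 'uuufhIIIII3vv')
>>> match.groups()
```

The match spans [0:13] → 'uuufhIIIII3vv'.
Captured: group 1 = 'u'.

('u',)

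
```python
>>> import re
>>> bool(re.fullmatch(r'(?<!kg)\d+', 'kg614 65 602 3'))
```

For `fullmatch`, every character of the input must be accounted for by the pattern.
Here the pattern can't cover the whole string, so the call returns None, and `bool(None)` is False.

False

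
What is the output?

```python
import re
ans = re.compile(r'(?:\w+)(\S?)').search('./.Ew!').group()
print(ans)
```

Ew!

Pattern: one or more of a word character (non-capturing group); then optionally a non-whitespace character (captured).
The match spans [3:6] → 'Ew!'.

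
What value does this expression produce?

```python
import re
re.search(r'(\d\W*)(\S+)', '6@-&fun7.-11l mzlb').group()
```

'6@-&fun7.-11l'

The pattern matches a digit, then zero or more of a non-word character (captured); then one or more of a non-whitespace character (captured).
The match spans [0:13] → '6@-&fun7.-11l'.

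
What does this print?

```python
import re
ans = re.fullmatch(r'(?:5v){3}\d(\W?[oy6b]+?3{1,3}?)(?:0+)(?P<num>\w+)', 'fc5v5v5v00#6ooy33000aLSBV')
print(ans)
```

Pattern: the literal '5v' repeated 3 times, then a digit; then optionally a non-word character, then one or more of one of [oy6b] (lazy), then 1 to 3 of the literal '3' (lazy) (captured); then one or more of a literal '0' (non-capturing group); then one or more of a word character (captured as 'num').
`re.fullmatch` is like wrapping the pattern in `^…$` (in single-line mode).
Here the pattern can't cover the whole string, so the call returns None.

None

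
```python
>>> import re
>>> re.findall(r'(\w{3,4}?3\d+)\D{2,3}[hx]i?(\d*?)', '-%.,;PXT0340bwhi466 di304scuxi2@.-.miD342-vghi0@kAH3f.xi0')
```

[('PXT0340', ''), ('miD342', '')]

The `?` after the quantifier makes it lazy — it takes as little as possible before letting the rest of the pattern try.
With 2 capturing groups, `findall` returns a 2-tuple per match.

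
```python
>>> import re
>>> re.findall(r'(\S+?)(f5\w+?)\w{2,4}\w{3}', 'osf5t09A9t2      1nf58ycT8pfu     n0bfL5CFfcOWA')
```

[('os', 'f5t'), ('1n', 'f58')]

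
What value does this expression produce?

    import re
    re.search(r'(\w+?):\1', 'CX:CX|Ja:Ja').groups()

('CX',)

A backreference is literal: `\1` must see the identical characters the first group matched.
`re.search` scans for the first position where the pattern succeeds.
The match spans [0:5] → 'CX:CX'.
Captured: group 1 = 'CX'.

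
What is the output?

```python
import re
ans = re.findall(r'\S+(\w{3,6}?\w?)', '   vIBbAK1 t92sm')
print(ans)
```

['AK1', '2sm']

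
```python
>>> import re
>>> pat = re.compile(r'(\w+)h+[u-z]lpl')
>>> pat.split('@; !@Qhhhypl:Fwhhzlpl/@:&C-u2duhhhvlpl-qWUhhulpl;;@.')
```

The pattern matches one or more of a word character (captured); then one or more of the literal 'h', then a character in [u-z], then the literal 'lpl'.
Matches to split on: at [13:21] → 'Fwhhzlpl'; at [27:38] → 'u2duhhhvlpl'; at [39:48] → 'qWUhhulpl'.
With a capturing group present, the delimiter's captured portion is kept in the result list.

['@; !@Qhhhypl:', 'Fwh', '/@:&C-', 'u2duhh', '-', 'qWUh', ';;@.']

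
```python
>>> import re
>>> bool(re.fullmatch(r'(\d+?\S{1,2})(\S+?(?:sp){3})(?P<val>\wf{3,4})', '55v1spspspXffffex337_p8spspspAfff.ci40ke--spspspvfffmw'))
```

False

`re.fullmatch` requires the pattern to consume the entire string.
Here there's no way to consume every character, so the call returns None, and `bool(None)` is False.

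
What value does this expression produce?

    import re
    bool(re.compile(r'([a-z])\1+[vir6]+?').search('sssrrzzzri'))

True

`\1` has to match the exact text group 1 already captured.
`re.search` tries every starting position until one works.
The match spans [0:4] → 'sssr'.
Captured: group 1 = 's'.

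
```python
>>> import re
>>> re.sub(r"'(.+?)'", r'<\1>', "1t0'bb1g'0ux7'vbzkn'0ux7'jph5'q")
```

A non-greedy quantifier consumes as few characters as it can — just enough that the remainder of the pattern still matches from where it stops; whatever follows it matches normally.
Matches: at [3:9] → "'bb1g'"; at [13:20] → "'vbzkn'"; at [24:30] → "'jph5'".
Each match is replaced using the text its own group 1 captured.

'1t0<bb1g>0ux7<vbzkn>0ux7<jph5>q'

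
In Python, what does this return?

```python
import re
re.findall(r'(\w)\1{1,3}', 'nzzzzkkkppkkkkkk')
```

After group 1 captures some text, `\1` only succeeds where that same text appears again.
Scanning left to right: at [1:5] match 'zzzz', group 1 = 'z'; at [5:8] match 'kkk', group 1 = 'k'; at [8:10] match 'pp', group 1 = 'p'; at [10:14] match 'kkkk', group 1 = 'k'; at [14:16] match 'kk', group 1 = 'k'.
With a single group, `findall` returns only what that group captured — 5 items.

['z', 'k', 'p', 'k', 'k']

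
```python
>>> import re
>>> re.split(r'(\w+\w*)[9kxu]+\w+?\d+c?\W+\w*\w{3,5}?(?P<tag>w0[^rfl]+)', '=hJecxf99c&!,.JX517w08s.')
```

The pattern matches one or more of a word character, then zero or more of a word character (captured); then one or more of one of [9kxu], then one or more of a word character (lazy), then one or more of a digit; then optionally the literal 'c', then one or more of a non-word character; then zero or more of a word character, then 3 to 5 of a word character (lazy); then the literal 'w', then a literal '0', then one or more of any character except [rfl] (captured as 'tag').
Matches to split on: at [1:24] → 'hJecxf99c&!,.JX517w08s.'.
With a capturing group present, the delimiter's captured portion is kept in the result list.

['=', 'hJec', 'w08s.', '']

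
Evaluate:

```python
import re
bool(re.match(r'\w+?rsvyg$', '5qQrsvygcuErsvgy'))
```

Pattern: one or more of a word character (lazy); then the literal 'rsv', then the literal 'yg'; then anchored at the end.
`re.match` won't scan ahead — the pattern has to work from the very first character.
Here position 0 doesn't satisfy it, so the call returns None, and `bool(None)` is False.

False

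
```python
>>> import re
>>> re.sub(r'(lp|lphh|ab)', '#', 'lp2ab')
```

'#2#'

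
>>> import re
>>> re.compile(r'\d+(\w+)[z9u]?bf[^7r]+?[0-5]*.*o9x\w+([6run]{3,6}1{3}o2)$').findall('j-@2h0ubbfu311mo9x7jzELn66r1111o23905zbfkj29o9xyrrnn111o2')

[('h0ubbfu311mo9x7jzELn66r1111o23905z', 'rnn111o2')]

The pattern matches one or more of a digit; then one or more of a word character (captured); then optionally one of [z9u], then the literal 'bf'; then one or more of any character except [7r] (lazy), then zero or more of a character in [0-5]; then zero or more of any character, then the literal 'o9x', then one or more of a word character; then 3 to 6 of one of [6run], then exactly 3 of a literal '1', then the literal 'o2' (captured); then anchored at the end.
Matches: at [3:57] match '2h0ubbfu311mo9x7jzELn66r1111o23905zbfkj29o9xyrrnn111o2', groups = ('h0ubbfu311mo9x7jzELn66r1111o23905z', 'rnn111o2').
2 groups means the one result is a tuple of 2 captured strings — 1 here.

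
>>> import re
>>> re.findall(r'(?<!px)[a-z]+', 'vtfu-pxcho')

['vtfu', 'pxcho']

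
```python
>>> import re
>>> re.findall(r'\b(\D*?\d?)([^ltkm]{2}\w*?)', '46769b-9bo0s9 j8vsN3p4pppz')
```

The pattern matches a word boundary (`\b`, zero-width); then zero or more of a non-digit (lazy), then optionally a digit (captured); then exactly 2 of any character except [ltkm], then zero or more of a word character (lazy) (captured).
The `?` after the quantifier makes it lazy — it takes as little as possible before letting the rest of the pattern try.
Walking the string: at [0:3] match '467', groups = ('4', '67'); at [6:8] match '-9', groups = ('', '-9'); at [13:15] match ' j', groups = ('', ' j').
Multiple groups make `findall` return tuples — one 2-tuple for each match.

[('4', '67'), ('', '-9'), ('', ' j')]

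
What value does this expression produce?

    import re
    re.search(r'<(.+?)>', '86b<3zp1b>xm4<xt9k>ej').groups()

('3zp1b',)

The match spans [3:10] → '<3zp1b>'.
Captured: group 1 = '3zp1b'.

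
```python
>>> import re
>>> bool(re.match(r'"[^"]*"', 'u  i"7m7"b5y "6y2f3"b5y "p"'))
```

False

`match` is anchored at position 0; if the pattern doesn't fit there, it returns None.
Here the pattern fails at index 0, so the call returns None, and `bool(None)` is False.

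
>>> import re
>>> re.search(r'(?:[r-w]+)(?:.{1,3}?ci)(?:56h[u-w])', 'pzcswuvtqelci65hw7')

Pattern: one or more of a character in [r-w] (non-capturing group); then 1 to 3 of any character (lazy), then the literal 'ci' (non-capturing group); then the literal '56h', then a character in [u-w] (non-capturing group).
`search` walks the string left to right and returns the first match it finds.
Here no position works, so the call returns None.

None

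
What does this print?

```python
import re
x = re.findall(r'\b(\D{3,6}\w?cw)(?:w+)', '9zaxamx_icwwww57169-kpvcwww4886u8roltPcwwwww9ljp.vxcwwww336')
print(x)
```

This matches a word boundary (`\b`, zero-width); then 3 to 6 of a non-digit, then optionally a word character, then the literal 'cw' (captured); then one or more of a literal 'w' (non-capturing group).
With a single group, `findall` returns only what that group captured — 2 items.

['-kpvcw', '.vxcw']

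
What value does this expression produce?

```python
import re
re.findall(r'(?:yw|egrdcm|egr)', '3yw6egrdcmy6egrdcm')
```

['yw', 'egrdcm', 'egrdcm']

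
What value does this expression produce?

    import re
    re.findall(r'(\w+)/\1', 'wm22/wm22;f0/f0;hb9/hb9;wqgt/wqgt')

['wm22', 'f0', 'hb9', 'wqgt']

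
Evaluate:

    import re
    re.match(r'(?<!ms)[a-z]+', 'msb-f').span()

(0, 3)

The negative lookahead/lookbehind blocks any match where the forbidden context is present.
`match` is anchored at position 0; if the pattern doesn't fit there, it returns None.
The match spans [0:3] → 'msb'.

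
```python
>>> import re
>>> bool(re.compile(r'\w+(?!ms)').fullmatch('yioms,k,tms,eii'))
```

False

Because the assertion is negative and zero-width, positions next to the forbidden text are skipped.
For `fullmatch`, every character of the input must be accounted for by the pattern.
Here there's no way to consume every character, so the call returns None, and `bool(None)` is False.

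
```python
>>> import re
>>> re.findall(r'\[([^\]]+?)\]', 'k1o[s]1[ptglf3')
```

Matches: at [3:6] match '[s]', group 1 = 's'.
`findall` collects group 1 from the one match (1 total).

['s']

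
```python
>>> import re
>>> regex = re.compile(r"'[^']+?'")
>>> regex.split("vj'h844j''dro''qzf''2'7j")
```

['vj', '', '', '', '7j']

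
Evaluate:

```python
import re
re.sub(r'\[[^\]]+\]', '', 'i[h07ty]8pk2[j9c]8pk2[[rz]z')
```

Each match is replaced by ''.

'i8pk28pk2z'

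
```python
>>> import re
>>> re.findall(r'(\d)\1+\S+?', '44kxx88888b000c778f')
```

`\1` is not a pattern — it's the concrete string captured by group 1, re-applied verbatim.
One capturing group, so `findall` returns just the captured substring from each match — 4 in all.

['4', '8', '0', '7']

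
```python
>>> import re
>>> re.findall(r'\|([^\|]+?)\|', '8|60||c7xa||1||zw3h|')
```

Scanning left to right: at [1:5] match '|60|', group 1 = '60'; at [5:11] match '|c7xa|', group 1 = 'c7xa'; at [11:14] match '|1|', group 1 = '1'; at [14:20] match '|zw3h|', group 1 = 'zw3h'.
One capturing group, so `findall` returns just the captured substring from each match — 4 in all.

['60', 'c7xa', '1', 'zw3h']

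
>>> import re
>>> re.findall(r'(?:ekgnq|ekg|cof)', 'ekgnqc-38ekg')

['ekgnq', 'ekg']

Branches in `(...|...)` are attempted left-to-right; the first branch that allows the whole pattern to succeed is taken.
Matches: at [0:5] → 'ekgnq'; at [9:12] → 'ekg'.
`findall` yields the raw match text (2 of them) because the pattern has no groups.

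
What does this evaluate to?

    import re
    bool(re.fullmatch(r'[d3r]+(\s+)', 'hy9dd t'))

False

`re.fullmatch` requires the pattern to consume the entire string.
Here there's no way to consume every character, so the call returns None, and `bool(None)` is False.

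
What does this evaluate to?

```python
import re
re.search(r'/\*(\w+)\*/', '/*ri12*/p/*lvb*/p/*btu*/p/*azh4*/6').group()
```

'/*ri12*/'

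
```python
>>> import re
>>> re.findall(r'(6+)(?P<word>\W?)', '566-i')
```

[('66', '-')]

This matches one or more of a literal '6' (captured); then optionally a non-word character (captured as 'word').
`findall` packs the 2 group values into a tuple for every match.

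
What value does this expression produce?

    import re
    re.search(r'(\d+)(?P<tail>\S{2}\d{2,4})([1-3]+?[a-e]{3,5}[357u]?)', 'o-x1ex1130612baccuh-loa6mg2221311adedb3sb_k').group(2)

The pattern matches one or more of a digit (captured); then exactly 2 of a non-whitespace character, then 2 to 4 of a digit (captured as 'tail'); then one or more of a character in [1-3] (lazy), then 3 to 5 of a character in [a-e], then optionally one of [357u] (captured).
`re.search` tries every starting position until one works.
The match spans [6:18] → '1130612baccu'.
Captured: group 1 = '11', group 2 = '3061', group 3 = '2baccu'.

'3061'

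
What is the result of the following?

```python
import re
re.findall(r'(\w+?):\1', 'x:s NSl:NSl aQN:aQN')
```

The backreference `\1` re-matches whatever the first group consumed, character for character.
Matches: at [4:11] match 'NSl:NSl', group 1 = 'NSl'; at [12:19] match 'aQN:aQN', group 1 = 'aQN'.
One capturing group, so `findall` returns just the captured substring from each match — 2 in all.

['NSl', 'aQN']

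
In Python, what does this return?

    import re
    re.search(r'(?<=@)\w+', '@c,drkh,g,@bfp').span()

(1, 2)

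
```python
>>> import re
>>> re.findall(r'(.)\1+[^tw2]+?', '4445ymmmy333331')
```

`\1` has to match the exact text group 1 already captured.
Matches: at [0:4] match '4445', group 1 = '4'; at [5:9] match 'mmmy', group 1 = 'm'; at [9:15] match '333331', group 1 = '3'.
`findall` collects group 1 from each match (3 total).

['4', 'm', '3']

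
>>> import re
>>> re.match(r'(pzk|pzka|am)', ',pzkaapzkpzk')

None

With `match`, the pattern is implicitly anchored at the beginning.
Here the string doesn't start with a match, so the call returns None.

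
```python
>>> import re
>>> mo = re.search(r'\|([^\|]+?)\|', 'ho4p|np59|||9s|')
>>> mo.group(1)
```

'np59'

Unlike `match`, `search` isn't anchored — it looks for the pattern anywhere in the string.
The match spans [4:10] → '|np59|'.
Captured: group 1 = 'np59'.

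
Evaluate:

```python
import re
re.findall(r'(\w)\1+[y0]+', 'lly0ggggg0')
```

['l', 'g']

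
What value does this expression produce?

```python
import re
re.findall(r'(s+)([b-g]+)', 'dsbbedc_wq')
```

[('s', 'bbedc')]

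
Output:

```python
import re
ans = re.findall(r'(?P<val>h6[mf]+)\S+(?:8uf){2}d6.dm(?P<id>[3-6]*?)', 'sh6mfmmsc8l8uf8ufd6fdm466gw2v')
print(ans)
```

The pattern matches the literal 'h6', then one or more of one of [mf] (captured as 'val'); then one or more of a non-whitespace character, then the literal '8uf' repeated 2 times; then the literal 'd6', then any character, then the literal 'dm'; then zero or more of a character in [3-6] (lazy) (captured as 'id').
Matches: at [1:22] match 'h6mfmmsc8l8uf8ufd6fdm', groups = ('h6mfmm', '').
Multiple groups make `findall` return tuples — one 2-tuple for the one match.

[('h6mfmm', '')]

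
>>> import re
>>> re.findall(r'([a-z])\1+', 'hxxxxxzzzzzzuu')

`\1` has to match the exact text group 1 already captured.
Walking the string: at [1:6] match 'xxxxx', group 1 = 'x'; at [6:12] match 'zzzzzz', group 1 = 'z'; at [12:14] match 'uu', group 1 = 'u'.
Because there's exactly one group, `findall` drops the full match and keeps group 1 from each hit.

['x', 'z', 'u']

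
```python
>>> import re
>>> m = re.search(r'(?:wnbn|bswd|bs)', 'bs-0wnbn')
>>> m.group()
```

`re.search` tries every starting position until one works.
The match spans [0:2] → 'bs'.

'bs'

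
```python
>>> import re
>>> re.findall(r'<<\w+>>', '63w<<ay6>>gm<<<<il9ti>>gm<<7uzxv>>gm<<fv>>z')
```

With no groups in the pattern, `findall` gives back each whole match — 4 here.

['<<ay6>>', '<<il9ti>>', '<<7uzxv>>', '<<fv>>']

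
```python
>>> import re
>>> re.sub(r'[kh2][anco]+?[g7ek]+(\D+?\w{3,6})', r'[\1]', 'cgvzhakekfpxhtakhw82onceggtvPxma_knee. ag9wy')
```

'cgvz[fpxhtak]hw8[tvPxma_][. ag9wy]'

Lazy quantifiers expand one character at a time until the remainder of the pattern can match.
`\1` in the replacement pulls in group 1's text for each match.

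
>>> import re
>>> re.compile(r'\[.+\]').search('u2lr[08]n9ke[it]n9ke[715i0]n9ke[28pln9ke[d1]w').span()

The match spans [4:44] → '[08]n9ke[it]n9ke[715i0]n9ke[28pln9ke[d1]'.

(4, 44)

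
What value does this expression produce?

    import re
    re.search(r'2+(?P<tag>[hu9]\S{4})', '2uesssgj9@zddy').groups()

('uesss',)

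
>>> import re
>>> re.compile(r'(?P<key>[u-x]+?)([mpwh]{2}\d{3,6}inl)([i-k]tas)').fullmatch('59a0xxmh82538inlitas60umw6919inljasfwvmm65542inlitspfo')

None

Pattern: one or more of a character in [u-x] (lazy) (captured as 'key'); then exactly 2 of one of [mpwh], then 3 to 6 of a digit, then the literal 'inl' (captured); then a character in [i-k], then the literal 'tas' (captured).
For `fullmatch`, every character of the input must be accounted for by the pattern.
Here the pattern can't cover the whole string, so the call returns None.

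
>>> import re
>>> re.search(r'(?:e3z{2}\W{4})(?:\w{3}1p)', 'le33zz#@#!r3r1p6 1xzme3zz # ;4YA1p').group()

'e3zz # ;4YA1p'

The match spans [21:34] → 'e3zz # ;4YA1p'.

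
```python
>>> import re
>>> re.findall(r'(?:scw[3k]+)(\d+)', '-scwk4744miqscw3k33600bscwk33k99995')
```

['4744', '600', '99995']

The pattern matches the literal 'scw', then one or more of one of [3k] (non-capturing group); then one or more of a digit (captured).
`findall` collects group 1 from each match (3 total).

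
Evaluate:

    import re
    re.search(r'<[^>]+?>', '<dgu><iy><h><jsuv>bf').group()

'<dgu>'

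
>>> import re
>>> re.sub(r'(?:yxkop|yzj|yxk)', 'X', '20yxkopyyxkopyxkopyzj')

'20XyXXX'

`|` is ordered: at each position the engine commits to the first alternative that works.
Every occurrence is swapped for 'X'.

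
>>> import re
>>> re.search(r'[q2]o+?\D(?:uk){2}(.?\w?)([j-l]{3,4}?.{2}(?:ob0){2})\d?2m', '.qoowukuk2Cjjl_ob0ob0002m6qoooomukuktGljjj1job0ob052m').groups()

('tG', 'ljjj1job0ob0')

The pattern matches one of [q2], then one or more of a literal 'o' (lazy); then a non-digit, then the literal 'uk' repeated 2 times; then optionally any character, then optionally a word character (captured); then 3 to 4 of a character in [j-l] (lazy), then exactly 2 of any character, then the literal 'ob0' repeated 2 times (captured); then optionally a digit, then the literal '2m'.
Unlike `match`, `search` isn't anchored — it looks for the pattern anywhere in the string.
The match spans [26:53] → 'qoooomukuktGljjj1job0ob052m'.
Captured: group 1 = 'tG', group 2 = 'ljjj1job0ob0'.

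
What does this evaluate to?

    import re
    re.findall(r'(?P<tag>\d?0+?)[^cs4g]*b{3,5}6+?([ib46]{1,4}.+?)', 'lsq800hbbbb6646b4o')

[('80', '646b4')]

Pattern: optionally a digit, then one or more of a literal '0' (lazy) (captured as 'tag'); then zero or more of any character except [cs4g], then 3 to 5 of a literal 'b', then one or more of the literal '6' (lazy); then 1 to 4 of one of [ib46], then one or more of any character (lazy) (captured).
Multiple groups make `findall` return tuples — one 2-tuple for the one match.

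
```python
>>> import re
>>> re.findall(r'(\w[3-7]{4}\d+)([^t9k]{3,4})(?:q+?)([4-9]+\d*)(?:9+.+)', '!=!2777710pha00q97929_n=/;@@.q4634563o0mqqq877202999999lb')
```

[('q4634563', 'o0mq', '87720299999')]

`findall` packs the 3 group values into a tuple for every match.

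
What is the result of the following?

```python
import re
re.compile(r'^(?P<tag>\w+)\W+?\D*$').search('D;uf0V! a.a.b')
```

None

Pattern: anchored at the start of the string; then one or more of a word character (captured as 'tag'); then one or more of a non-word character (lazy), then zero or more of a non-digit; then anchored at the end.
`re.search` tries every starting position until one works.
Here the pattern never matches, so the call returns None.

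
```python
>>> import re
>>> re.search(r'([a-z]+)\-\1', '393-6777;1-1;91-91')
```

None

`\1` has to match the exact text group 1 already captured.
Here the pattern never matches, so the call returns None.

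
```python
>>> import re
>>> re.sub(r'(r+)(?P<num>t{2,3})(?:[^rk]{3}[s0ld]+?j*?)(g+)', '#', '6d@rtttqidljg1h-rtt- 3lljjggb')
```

'6d@#1h-#b'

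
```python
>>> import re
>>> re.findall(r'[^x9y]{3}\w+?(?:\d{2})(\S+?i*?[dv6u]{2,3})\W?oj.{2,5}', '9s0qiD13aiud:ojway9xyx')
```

['aiud']

The pattern matches exactly 3 of any character except [x9y]; then one or more of a word character (lazy); then exactly 2 of a digit (non-capturing group); then one or more of a non-whitespace character (lazy), then zero or more of the literal 'i' (lazy), then 2 to 3 of one of [dv6u] (captured); then optionally a non-word character, then the literal 'oj', then 2 to 5 of any character.
Matches: at [1:20] match 's0qiD13aiud:ojway9x', group 1 = 'aiud'.
Because there's exactly one group, `findall` drops the full match and keeps group 1 from the one hit.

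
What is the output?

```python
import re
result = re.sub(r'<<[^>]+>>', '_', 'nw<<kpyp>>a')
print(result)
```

nw_a

Every occurrence is swapped for '_'.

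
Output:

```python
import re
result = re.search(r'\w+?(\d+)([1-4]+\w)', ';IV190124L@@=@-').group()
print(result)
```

The pattern matches one or more of a word character (lazy); then one or more of a digit (captured); then one or more of a character in [1-4], then a word character (captured).
`search` walks the string left to right and returns the first match it finds.
The match spans [1:10] → 'IV190124L'.
Captured: group 1 = '19012', group 2 = '4L'.

IV190124L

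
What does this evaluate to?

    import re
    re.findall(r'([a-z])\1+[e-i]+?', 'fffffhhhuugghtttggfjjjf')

`\1` is not a pattern — it's the concrete string captured by group 1, re-applied verbatim.
Scanning left to right: at [0:6] match 'fffffh', group 1 = 'f'; at [8:11] match 'uug', group 1 = 'u'; at [13:17] match 'tttg', group 1 = 't'; at [19:23] match 'jjjf', group 1 = 'j'.
Because there's exactly one group, `findall` drops the full match and keeps group 1 from each hit.

['f', 'u', 't', 'j']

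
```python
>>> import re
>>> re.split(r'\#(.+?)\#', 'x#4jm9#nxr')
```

Matches to split on: at [1:7] → '#4jm9#'.
Because the pattern has a capturing group, `split` also inserts each captured text between the pieces.

['x', '4jm9', 'nxr']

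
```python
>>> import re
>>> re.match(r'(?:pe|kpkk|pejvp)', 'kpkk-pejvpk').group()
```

'kpkk'

`re.match` only tries the pattern at the start of the string.
The match spans [0:4] → 'kpkk'.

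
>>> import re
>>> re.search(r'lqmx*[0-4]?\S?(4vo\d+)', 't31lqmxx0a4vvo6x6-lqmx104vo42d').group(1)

'4vo42'

The pattern matches the literal 'lqm', then zero or more of the literal 'x'; then optionally a character in [0-4], then optionally a non-whitespace character; then the literal '4vo', then one or more of a digit (captured).
`re.search` scans for the first position where the pattern succeeds.
The match spans [18:29] → 'lqmx104vo42'.
Captured: group 1 = '4vo42'.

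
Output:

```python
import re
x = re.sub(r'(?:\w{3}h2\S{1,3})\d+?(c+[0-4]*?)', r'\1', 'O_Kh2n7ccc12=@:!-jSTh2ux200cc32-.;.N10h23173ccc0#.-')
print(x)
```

Pattern: exactly 3 of a word character, then the literal 'h2', then 1 to 3 of a non-whitespace character (non-capturing group); then one or more of a digit (lazy); then one or more of a literal 'c', then zero or more of a character in [0-4] (lazy) (captured).
The replacement refers to a captured group, so each match is rewritten using its own captured text.

ccc12=@:!-cc32-.;.ccc0#.-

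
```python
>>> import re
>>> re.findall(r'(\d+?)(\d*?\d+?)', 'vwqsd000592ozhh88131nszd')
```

[('0', '0'), ('0', '5'), ('9', '2'), ('8', '8'), ('1', '3')]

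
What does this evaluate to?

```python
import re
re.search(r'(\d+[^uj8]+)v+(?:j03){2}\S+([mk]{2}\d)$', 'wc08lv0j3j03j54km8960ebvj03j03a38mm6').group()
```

'8960ebvj03j03a38mm6'

The pattern matches one or more of a digit, then one or more of any character except [uj8] (captured); then one or more of the literal 'v', then the literal 'j03' repeated 2 times; then one or more of a non-whitespace character; then exactly 2 of one of [mk], then a digit (captured); then anchored at the end.
Unlike `match`, `search` isn't anchored — it looks for the pattern anywhere in the string.
The match spans [17:36] → '8960ebvj03j03a38mm6'.
Captured: group 1 = '8960eb', group 2 = 'mm6'.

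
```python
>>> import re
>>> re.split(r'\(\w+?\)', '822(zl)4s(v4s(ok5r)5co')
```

['822', '4s(v4s', '5co']

Each match becomes a cut point; 3 segments remain.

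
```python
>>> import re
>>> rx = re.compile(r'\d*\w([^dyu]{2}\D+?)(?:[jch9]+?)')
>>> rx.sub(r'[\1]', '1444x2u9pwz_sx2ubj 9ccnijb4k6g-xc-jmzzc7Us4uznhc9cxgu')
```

'[x2u]pwz_[x2ub] [cni]b[6g-x]-[mzz][s4uzn]c9cxgu'

A `+?`/`*?`/`{m,n}?` starts at its minimum and grows only as far as needed for what follows to match.
The replacement refers to a captured group, so each match is rewritten using its own captured text.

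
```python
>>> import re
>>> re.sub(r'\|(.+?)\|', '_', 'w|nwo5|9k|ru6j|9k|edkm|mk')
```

'w_9k_9k_mk'

Matches: at [1:7] → '|nwo5|'; at [9:15] → '|ru6j|'; at [17:23] → '|edkm|'.
`sub` substitutes '_' at each match site.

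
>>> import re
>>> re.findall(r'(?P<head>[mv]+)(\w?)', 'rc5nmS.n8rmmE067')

[('m', 'S'), ('mm', 'E')]

Pattern: one or more of one of [mv] (captured as 'head'); then optionally a word character (captured).
Walking the string: at [4:6] match 'mS', groups = ('m', 'S'); at [10:13] match 'mmE', groups = ('mm', 'E').
With 2 capturing groups, `findall` returns a 2-tuple per match.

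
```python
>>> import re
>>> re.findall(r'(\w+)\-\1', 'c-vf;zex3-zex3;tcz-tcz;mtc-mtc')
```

A backreference is literal: `\1` must see the identical characters the first group matched.
Matches: at [5:14] match 'zex3-zex3', group 1 = 'zex3'; at [15:22] match 'tcz-tcz', group 1 = 'tcz'; at [23:30] match 'mtc-mtc', group 1 = 'mtc'.
`findall` collects group 1 from each match (3 total).

['zex3', 'tcz', 'mtc']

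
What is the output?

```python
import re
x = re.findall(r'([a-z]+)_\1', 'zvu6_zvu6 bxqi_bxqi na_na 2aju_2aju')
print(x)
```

A backreference is literal: `\1` must see the identical characters the first group matched.
Matches: at [10:19] match 'bxqi_bxqi', group 1 = 'bxqi'; at [20:25] match 'na_na', group 1 = 'na'.
One capturing group, so `findall` returns just the captured substring from each match — 2 in all.

['bxqi', 'na']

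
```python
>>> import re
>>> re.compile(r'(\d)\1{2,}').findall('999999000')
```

['9', '0']

The backreference `\1` re-matches whatever the first group consumed, character for character.
With a single group, `findall` returns only what that group captured — 2 items.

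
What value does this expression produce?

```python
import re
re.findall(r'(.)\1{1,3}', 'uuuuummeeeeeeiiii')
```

After group 1 captures some text, `\1` only succeeds where that same text appears again.
Because there's exactly one group, `findall` drops the full match and keeps group 1 from each hit.

['u', 'm', 'e', 'e', 'i']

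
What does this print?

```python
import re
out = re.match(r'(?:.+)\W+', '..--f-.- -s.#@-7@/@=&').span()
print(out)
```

(0, 21)

Pattern: one or more of any character (non-capturing group); then one or more of a non-word character.
`match` is anchored at position 0; if the pattern doesn't fit there, it returns None.
The match spans [0:21] → '..--f-.- -s.#@-7@/@=&'.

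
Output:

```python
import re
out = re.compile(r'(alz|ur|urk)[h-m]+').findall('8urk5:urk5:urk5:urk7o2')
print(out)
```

['ur', 'ur', 'ur', 'ur']

Because there's exactly one group, `findall` drops the full match and keeps group 1 from each hit.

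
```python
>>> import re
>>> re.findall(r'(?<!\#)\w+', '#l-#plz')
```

['lz']

`(?!…)`/`(?<!…)` only lets a position through if the neighbouring text does NOT match; no characters are consumed.
Matches: at [5:7] → 'lz'.
`findall` yields the raw match text (1 of them) because the pattern has no groups.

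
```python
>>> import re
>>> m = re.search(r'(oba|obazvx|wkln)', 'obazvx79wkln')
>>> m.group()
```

'oba'

Branches in `(...|...)` are attempted left-to-right; the first branch that allows the whole pattern to succeed is taken.
The match spans [0:3] → 'oba'.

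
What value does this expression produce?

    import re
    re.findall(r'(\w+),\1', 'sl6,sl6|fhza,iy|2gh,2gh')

The backreference `\1` re-matches whatever the first group consumed, character for character.
Because there's exactly one group, `findall` drops the full match and keeps group 1 from each hit.

['sl6', '2gh']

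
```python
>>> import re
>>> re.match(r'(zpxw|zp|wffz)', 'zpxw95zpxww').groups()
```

Alternation tries branches left to right and keeps the first one that lets the overall match succeed at that position.
With `match`, the pattern is implicitly anchored at the beginning.
The match spans [0:4] → 'zpxw'.
Captured: group 1 = 'zpxw'.

('zpxw',)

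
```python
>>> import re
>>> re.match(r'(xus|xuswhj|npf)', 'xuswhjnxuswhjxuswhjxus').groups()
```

('xus',)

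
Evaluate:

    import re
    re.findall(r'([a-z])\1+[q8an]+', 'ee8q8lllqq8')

['e', 'l']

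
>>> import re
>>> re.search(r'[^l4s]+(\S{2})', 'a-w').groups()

('-w',)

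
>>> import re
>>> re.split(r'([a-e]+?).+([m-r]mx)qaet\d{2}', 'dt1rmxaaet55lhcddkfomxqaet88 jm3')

This matches one or more of a character in [a-e] (lazy) (captured); then one or more of any character; then a character in [m-r], then the literal 'mx' (captured); then the literal 'qa', then the literal 'et', then exactly 2 of a digit.
Matches to split on: at [0:28] → 'dt1rmxaaet55lhcddkfomxqaet88'.
The group in the pattern means `split` returns the separators' captures alongside the pieces.

['', 'd', 'omx', ' jm3']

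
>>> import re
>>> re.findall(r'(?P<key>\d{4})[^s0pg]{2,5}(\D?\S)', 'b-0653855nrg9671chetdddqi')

[('0653', 'g9')]

This matches exactly 4 of a digit (captured as 'key'); then 2 to 5 of any character except [s0pg]; then optionally a non-digit, then a non-whitespace character (captured).
Multiple groups make `findall` return tuples — one 2-tuple for the one match.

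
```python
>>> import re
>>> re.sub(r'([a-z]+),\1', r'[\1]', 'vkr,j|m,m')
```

'vkr,j|[m]'

`\1` is not a pattern — it's the concrete string captured by group 1, re-applied verbatim.
Each match is replaced using the text its own group 1 captured.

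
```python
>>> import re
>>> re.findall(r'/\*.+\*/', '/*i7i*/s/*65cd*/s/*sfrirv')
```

['/*i7i*/s/*65cd*/']

Matches: at [0:16] → '/*i7i*/s/*65cd*/'.
`findall` yields the raw match text (1 of them) because the pattern has no groups.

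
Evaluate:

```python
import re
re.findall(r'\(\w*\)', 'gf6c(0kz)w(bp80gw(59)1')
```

['(0kz)', '(59)']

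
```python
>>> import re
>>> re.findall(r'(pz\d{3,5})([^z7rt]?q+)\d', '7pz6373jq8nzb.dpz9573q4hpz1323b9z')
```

This matches the literal 'pz', then 3 to 5 of a digit (captured); then optionally any character except [z7rt], then one or more of a literal 'q' (captured); then a digit.
Scanning left to right: at [1:10] match 'pz6373jq8', groups = ('pz6373', 'jq'); at [15:23] match 'pz9573q4', groups = ('pz9573', 'q').
With 2 capturing groups, `findall` returns a 2-tuple per match.

[('pz6373', 'jq'), ('pz9573', 'q')]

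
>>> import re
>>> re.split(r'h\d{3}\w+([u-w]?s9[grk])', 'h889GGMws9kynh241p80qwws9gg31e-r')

The group in the pattern means `split` returns the separators' captures alongside the pieces.

['', 's9g', 'g31e-r']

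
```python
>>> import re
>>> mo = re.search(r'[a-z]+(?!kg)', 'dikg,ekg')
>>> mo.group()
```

'dikg'

The negative lookahead/lookbehind blocks any match where the forbidden context is present.
`re.search` tries every starting position until one works.
The match spans [0:4] → 'dikg'.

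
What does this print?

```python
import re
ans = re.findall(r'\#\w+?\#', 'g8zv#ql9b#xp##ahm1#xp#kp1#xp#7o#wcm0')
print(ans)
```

Walking the string: at [4:10] → '#ql9b#'; at [13:19] → '#ahm1#'; at [21:26] → '#kp1#'; at [28:32] → '#7o#'.
With no groups in the pattern, `findall` gives back each whole match — 4 here.

['#ql9b#', '#ahm1#', '#kp1#', '#7o#']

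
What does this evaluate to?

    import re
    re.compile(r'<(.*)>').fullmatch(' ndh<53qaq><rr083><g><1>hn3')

None

`re.fullmatch` is like wrapping the pattern in `^…$` (in single-line mode).
Here the pattern can't cover the whole string, so the call returns None.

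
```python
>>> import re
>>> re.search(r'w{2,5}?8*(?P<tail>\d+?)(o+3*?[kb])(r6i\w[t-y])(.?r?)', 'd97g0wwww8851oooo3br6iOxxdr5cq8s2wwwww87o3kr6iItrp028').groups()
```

('51', 'oooo3b', 'r6iOx', 'x')

The pattern matches 2 to 5 of the literal 'w' (lazy), then zero or more of the literal '8'; then one or more of a digit (lazy) (captured as 'tail'); then one or more of a literal 'o', then zero or more of the literal '3' (lazy), then one of [kb] (captured); then the literal 'r6i', then a word character, then a character in [t-y] (captured); then optionally any character, then optionally a literal 'r' (captured).
`re.search` scans for the first position where the pattern succeeds.
The match spans [5:25] → 'wwww8851oooo3br6iOxx'.
Captured: group 1 = '51', group 2 = 'oooo3b', group 3 = 'r6iOx', group 4 = 'x'.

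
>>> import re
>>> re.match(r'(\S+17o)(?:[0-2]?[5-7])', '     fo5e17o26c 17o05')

None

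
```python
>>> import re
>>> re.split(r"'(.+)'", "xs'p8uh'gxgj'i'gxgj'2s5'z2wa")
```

Because the pattern has a capturing group, `split` also inserts each captured text between the pieces.

['xs', "p8uh'gxgj'i'gxgj'2s5", 'z2wa']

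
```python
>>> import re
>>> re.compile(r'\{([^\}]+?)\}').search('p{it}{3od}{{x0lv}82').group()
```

'{it}'

The match spans [1:5] → '{it}'.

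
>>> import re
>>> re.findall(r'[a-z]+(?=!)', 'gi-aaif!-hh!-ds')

['aaif', 'hh']

The lookaround is zero-width — it requires the adjacent text to match without consuming it, so the asserted text isn't part of the match.
Since nothing is captured, `findall` lists the 2 matched substrings directly.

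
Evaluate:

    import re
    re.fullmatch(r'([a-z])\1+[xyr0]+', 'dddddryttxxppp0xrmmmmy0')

None

For `fullmatch`, every character of the input must be accounted for by the pattern.
Here there's no way to consume every character, so the call returns None.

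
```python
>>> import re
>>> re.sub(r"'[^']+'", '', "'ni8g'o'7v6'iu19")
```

Matches: at [0:6] → "'ni8g'"; at [7:12] → "'7v6'".
`sub` substitutes '' at each match site.

'oiu19'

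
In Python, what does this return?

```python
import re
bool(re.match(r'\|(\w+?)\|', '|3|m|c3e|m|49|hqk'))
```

`re.match` only tries the pattern at the start of the string.
The match spans [0:3] → '|3|'.

True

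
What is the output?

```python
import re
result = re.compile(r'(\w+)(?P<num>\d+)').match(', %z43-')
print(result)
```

None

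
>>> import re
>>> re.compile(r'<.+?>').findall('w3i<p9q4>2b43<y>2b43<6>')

Since nothing is captured, `findall` lists the 3 matched substrings directly.

['<p9q4>', '<y>', '<6>']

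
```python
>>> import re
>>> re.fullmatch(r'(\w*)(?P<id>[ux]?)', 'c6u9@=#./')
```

None

For `fullmatch`, every character of the input must be accounted for by the pattern.
Here the string isn't matched end-to-end, so the call returns None.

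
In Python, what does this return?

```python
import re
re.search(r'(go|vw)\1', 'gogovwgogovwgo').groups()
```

('go',)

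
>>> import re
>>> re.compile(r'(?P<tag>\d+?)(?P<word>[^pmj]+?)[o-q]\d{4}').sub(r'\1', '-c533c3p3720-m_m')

'-c5-m_m'

Pattern: one or more of a digit (lazy) (captured as 'tag'); then one or more of any character except [pmj] (lazy) (captured as 'word'); then a character in [o-q], then exactly 4 of a digit.
Matches: at [2:12] → '533c3p3720'.
The replacement refers to a captured group, so each match is rewritten using its own captured text.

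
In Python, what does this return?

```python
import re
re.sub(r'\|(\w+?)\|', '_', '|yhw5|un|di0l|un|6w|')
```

`sub` substitutes '_' at each match site.

'_un_un_'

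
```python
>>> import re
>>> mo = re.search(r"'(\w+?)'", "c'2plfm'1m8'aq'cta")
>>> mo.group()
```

Unlike `match`, `search` isn't anchored — it looks for the pattern anywhere in the string.
The match spans [1:8] → "'2plfm'".
Captured: group 1 = '2plfm'.

"'2plfm'"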